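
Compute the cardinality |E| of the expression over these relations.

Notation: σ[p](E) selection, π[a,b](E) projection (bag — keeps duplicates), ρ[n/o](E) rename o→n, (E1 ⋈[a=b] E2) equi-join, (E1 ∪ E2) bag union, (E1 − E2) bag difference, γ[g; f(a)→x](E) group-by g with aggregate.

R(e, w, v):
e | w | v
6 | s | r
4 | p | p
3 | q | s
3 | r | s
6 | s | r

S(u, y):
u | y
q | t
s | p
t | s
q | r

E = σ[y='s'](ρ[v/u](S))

Per-node cardinality:
  S → 4
  ρ[v/u](S) → 4
  σ[y='s'](ρ[v/u](S)) → 1

|E| = 1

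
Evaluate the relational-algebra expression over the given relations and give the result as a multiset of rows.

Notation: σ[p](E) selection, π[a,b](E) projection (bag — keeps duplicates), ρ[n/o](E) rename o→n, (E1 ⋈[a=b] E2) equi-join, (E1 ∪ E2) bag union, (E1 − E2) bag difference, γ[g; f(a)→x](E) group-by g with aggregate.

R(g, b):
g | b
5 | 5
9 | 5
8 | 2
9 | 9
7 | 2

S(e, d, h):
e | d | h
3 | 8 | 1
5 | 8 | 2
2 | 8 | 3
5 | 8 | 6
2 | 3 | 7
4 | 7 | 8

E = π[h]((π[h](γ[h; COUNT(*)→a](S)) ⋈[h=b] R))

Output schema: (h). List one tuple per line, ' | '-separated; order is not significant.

Subexpression sizes:
  S → 6
  γ[h; COUNT(*)→a](S) → 6
  π[h](γ[h; COUNT(*)→a](S)) → 6
  R → 5
  (π[h](γ[h; COUNT(*)→a](S)) ⋈[h=b] R) → 2
  π[h]((π[h](γ[h; COUNT(*)→a](S)) ⋈[h=b] R)) → 2

== RESULT ==
h
2
2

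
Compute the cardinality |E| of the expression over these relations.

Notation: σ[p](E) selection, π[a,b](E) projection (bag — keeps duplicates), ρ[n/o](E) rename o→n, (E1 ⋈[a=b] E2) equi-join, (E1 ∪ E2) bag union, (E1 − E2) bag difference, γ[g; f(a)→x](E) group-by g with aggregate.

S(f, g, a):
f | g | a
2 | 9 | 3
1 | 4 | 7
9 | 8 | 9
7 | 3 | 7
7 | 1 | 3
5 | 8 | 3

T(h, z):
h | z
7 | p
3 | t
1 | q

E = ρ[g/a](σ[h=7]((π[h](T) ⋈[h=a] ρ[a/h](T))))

Subexpression sizes:
  T → 3
  π[h](T) → 3
  T → 3
  ρ[a/h](T) → 3
  (π[h](T) ⋈[h=a] ρ[a/h](T)) → 3
  σ[h=7]((π[h](T) ⋈[h=a] ρ[a/h](T))) → 1
  ρ[g/a](σ[h=7]((π[h](T) ⋈[h=a] ρ[a/h](T)))) → 1

|E| = 1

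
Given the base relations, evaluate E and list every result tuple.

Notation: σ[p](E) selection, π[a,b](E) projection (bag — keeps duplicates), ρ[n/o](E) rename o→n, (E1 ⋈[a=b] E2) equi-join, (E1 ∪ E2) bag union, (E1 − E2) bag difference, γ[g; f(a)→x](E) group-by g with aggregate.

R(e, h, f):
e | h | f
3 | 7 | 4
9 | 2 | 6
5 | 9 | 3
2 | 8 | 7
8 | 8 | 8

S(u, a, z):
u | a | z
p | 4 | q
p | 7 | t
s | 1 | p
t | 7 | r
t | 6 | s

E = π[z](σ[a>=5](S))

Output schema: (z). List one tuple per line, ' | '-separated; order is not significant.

Row counts bottom-up:
  S → 5
  σ[a>=5](S) → 3
  π[z](σ[a>=5](S)) → 3

== RESULT ==
z
r
s
t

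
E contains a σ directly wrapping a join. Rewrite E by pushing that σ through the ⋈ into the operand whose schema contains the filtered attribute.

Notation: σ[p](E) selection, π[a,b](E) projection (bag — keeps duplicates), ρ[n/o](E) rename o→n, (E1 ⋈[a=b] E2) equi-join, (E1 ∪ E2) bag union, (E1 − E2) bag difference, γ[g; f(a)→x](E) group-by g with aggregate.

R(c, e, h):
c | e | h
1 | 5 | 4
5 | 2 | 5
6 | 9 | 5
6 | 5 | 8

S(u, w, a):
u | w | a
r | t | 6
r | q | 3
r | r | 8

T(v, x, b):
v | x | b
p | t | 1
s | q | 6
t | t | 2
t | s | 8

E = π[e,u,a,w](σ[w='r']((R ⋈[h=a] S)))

σ filters on w, owned by the right side.
E' = π[e,u,a,w]((R ⋈[h=a] σ[w='r'](S)))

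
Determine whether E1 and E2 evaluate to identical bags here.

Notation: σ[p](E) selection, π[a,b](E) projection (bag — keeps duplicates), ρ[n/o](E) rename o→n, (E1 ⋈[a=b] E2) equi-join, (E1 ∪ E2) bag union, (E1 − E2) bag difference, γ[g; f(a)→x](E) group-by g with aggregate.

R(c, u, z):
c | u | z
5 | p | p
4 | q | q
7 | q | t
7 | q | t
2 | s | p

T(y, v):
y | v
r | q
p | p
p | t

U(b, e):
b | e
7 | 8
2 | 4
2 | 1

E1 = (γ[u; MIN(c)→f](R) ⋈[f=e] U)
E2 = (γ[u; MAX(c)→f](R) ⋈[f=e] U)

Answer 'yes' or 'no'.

E1 subexpression sizes:
  R → 5
  γ[u; MIN(c)→f](R) → 3
  U → 3
  (γ[u; MIN(c)→f](R) ⋈[f=e] U) → 1
E2 subexpression sizes:
  R → 5
  γ[u; MAX(c)→f](R) → 3
  U → 3
  (γ[u; MAX(c)→f](R) ⋈[f=e] U) → 0

E1 result:
u | f | b | e
q | 4 | 2 | 4
E2 result:
u | f | b | e
(0 rows)
Witness: ('q', 4, 2, 4) appears 1× in E1 but 0× in E2.

no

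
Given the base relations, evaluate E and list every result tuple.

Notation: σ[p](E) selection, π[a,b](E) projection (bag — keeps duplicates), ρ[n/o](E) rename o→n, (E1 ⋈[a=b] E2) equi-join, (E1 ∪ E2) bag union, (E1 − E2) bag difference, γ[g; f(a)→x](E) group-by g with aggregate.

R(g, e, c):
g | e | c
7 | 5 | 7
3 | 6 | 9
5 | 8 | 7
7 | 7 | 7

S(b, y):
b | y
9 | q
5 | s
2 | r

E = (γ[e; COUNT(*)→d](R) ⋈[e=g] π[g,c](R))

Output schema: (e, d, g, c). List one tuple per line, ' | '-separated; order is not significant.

Row counts bottom-up:
  R → 4
  γ[e; COUNT(*)→d](R) → 4
  R → 4
  π[g,c](R) → 4
  (γ[e; COUNT(*)→d](R) ⋈[e=g] π[g,c](R)) → 3

== RESULT ==
e | d | g | c
5 | 1 | 5 | 7
7 | 1 | 7 | 7
7 | 1 | 7 | 7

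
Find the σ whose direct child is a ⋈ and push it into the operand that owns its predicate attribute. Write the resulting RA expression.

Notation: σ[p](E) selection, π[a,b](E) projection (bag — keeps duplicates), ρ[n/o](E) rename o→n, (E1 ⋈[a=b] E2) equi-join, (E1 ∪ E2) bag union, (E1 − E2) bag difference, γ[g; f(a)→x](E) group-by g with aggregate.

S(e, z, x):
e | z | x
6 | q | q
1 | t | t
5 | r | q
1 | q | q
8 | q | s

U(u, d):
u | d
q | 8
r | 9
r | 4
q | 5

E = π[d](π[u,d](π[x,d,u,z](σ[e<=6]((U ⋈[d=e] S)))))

σ filters on e, owned by the right side.
E' = π[d](π[u,d](π[x,d,u,z]((U ⋈[d=e] σ[e<=6](S)))))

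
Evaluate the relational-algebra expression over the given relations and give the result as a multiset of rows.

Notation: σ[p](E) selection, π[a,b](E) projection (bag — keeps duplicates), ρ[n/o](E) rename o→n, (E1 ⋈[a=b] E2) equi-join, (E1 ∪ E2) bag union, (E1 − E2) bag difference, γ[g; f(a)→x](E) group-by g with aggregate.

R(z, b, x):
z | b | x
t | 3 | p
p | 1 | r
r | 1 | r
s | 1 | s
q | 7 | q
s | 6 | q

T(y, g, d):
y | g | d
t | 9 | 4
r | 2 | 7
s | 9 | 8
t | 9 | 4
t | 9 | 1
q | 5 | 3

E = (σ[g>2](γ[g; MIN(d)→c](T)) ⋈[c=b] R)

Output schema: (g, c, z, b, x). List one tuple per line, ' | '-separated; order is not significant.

Row counts bottom-up:
  T → 6
  γ[g; MIN(d)→c](T) → 3
  σ[g>2](γ[g; MIN(d)→c](T)) → 2
  R → 6
  (σ[g>2](γ[g; MIN(d)→c](T)) ⋈[c=b] R) → 4

== RESULT ==
g | c | z | b | x
5 | 3 | t | 3 | p
9 | 1 | p | 1 | r
9 | 1 | r | 1 | r
9 | 1 | s | 1 | s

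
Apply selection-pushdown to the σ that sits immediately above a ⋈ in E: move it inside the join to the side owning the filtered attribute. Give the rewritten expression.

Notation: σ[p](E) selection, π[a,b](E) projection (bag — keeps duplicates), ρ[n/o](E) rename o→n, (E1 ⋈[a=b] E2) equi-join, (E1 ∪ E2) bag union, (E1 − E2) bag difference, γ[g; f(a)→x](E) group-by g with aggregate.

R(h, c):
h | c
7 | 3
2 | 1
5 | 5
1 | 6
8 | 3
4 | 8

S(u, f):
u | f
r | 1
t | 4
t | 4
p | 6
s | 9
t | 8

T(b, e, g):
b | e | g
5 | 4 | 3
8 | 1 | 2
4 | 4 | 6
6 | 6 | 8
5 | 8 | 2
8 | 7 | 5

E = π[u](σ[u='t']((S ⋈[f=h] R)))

σ filters on u, owned by the left side.
E' = π[u]((σ[u='t'](S) ⋈[f=h] R))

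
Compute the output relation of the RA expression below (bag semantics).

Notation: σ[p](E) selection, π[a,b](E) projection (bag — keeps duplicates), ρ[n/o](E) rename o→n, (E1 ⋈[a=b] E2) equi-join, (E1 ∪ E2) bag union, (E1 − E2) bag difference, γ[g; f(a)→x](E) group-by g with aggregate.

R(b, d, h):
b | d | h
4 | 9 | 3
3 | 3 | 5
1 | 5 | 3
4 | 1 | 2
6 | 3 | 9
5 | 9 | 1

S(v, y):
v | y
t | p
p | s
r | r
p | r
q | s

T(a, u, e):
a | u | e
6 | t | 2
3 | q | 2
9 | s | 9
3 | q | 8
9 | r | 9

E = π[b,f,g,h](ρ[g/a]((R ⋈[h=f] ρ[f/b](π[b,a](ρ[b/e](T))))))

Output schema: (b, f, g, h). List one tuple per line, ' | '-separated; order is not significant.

Per-node cardinality:
  R → 6
  T → 5
  ρ[b/e](T) → 5
  π[b,a](ρ[b/e](T)) → 5
  ρ[f/b](π[b,a](ρ[b/e](T))) → 5
  (R ⋈[h=f] ρ[f/b](π[b,a](ρ[b/e](T)))) → 4
  ρ[g/a]((R ⋈[h=f] ρ[f/b](π[b,a](ρ[b/e](T))))) → 4
  π[b,f,g,h](ρ[g/a]((R ⋈[h=f] ρ[f/b](π[b,a](ρ[b/e](T)))))) → 4

== RESULT ==
b | f | g | h
4 | 2 | 3 | 2
4 | 2 | 6 | 2
6 | 9 | 9 | 9
6 | 9 | 9 | 9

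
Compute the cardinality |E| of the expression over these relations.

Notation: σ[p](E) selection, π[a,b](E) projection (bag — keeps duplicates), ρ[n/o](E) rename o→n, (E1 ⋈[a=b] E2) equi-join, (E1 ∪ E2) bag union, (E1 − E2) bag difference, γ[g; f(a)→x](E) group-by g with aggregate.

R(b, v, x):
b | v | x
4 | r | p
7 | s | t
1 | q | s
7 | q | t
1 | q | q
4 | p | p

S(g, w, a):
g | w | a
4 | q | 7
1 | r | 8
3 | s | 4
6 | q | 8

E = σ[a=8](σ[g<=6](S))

Stepwise |·|:
  S → 4
  σ[g<=6](S) → 4
  σ[a=8](σ[g<=6](S)) → 2

|E| = 2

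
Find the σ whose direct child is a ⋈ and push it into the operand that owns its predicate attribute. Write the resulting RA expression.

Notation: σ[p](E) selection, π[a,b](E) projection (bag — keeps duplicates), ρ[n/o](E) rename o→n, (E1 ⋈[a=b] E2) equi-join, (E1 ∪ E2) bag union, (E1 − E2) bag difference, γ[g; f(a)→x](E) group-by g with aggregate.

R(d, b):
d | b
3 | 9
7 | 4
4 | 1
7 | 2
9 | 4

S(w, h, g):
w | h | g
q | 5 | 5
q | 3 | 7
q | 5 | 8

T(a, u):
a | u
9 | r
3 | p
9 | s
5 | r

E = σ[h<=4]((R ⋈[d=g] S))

σ filters on h, owned by the right side.
E' = (R ⋈[d=g] σ[h<=4](S))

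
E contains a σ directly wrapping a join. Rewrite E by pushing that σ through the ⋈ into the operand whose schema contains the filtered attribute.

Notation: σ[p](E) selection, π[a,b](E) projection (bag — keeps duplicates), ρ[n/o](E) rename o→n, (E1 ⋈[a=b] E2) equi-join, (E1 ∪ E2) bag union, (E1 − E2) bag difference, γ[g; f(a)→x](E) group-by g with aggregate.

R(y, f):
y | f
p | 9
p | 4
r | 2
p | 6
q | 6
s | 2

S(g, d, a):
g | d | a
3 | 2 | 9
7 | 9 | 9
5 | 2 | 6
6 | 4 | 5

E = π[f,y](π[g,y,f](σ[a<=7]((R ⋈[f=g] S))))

σ filters on a, owned by the right side.
E' = π[f,y](π[g,y,f]((R ⋈[f=g] σ[a<=7](S))))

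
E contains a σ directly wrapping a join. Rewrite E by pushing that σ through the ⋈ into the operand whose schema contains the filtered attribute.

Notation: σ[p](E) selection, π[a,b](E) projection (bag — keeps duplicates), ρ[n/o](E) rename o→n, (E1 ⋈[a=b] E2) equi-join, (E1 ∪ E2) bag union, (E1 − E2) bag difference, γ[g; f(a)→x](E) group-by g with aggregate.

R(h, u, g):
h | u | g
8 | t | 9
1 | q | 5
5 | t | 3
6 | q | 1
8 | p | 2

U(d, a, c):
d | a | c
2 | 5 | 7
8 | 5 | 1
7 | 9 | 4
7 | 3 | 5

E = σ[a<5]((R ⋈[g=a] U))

σ filters on a, owned by the right side.
E' = (R ⋈[g=a] σ[a<5](U))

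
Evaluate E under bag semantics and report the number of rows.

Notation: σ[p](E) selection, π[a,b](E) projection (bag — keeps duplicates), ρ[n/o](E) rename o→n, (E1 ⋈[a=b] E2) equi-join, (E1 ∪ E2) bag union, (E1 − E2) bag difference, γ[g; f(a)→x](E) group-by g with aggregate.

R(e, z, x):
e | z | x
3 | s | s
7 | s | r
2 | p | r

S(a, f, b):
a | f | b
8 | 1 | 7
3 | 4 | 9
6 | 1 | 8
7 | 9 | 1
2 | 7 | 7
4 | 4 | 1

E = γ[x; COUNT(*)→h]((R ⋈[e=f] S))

Row counts bottom-up:
  R → 3
  S → 6
  (R ⋈[e=f] S) → 1
  γ[x; COUNT(*)→h]((R ⋈[e=f] S)) → 1

|E| = 1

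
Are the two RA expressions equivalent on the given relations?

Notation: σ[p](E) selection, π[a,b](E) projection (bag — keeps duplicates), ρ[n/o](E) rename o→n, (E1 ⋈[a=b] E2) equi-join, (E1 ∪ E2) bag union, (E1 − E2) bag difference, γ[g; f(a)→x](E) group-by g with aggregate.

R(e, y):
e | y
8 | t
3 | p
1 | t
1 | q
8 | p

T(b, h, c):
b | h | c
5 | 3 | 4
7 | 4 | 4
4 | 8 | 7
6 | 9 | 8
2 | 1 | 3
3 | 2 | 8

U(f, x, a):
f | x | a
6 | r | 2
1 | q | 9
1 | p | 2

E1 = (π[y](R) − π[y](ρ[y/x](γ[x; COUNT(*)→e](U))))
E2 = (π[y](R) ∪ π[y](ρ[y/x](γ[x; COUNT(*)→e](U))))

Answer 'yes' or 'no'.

E1 per-node cardinality:
  R → 5
  π[y](R) → 5
  U → 3
  γ[x; COUNT(*)→e](U) → 3
  ρ[y/x](γ[x; COUNT(*)→e](U)) → 3
  π[y](ρ[y/x](γ[x; COUNT(*)→e](U))) → 3
  (π[y](R) − π[y](ρ[y/x](γ[x; COUNT(*)→e](U)))) → 3
E2 per-node cardinality:
  R → 5
  π[y](R) → 5
  U → 3
  γ[x; COUNT(*)→e](U) → 3
  ρ[y/x](γ[x; COUNT(*)→e](U)) → 3
  π[y](ρ[y/x](γ[x; COUNT(*)→e](U))) → 3
  (π[y](R) ∪ π[y](ρ[y/x](γ[x; COUNT(*)→e](U)))) → 8

E1 result:
y
p
t
t
E2 result:
y
p
p
p
q
q
r
t
t
Witness: ('q',) appears 0× in E1 but 2× in E2.

no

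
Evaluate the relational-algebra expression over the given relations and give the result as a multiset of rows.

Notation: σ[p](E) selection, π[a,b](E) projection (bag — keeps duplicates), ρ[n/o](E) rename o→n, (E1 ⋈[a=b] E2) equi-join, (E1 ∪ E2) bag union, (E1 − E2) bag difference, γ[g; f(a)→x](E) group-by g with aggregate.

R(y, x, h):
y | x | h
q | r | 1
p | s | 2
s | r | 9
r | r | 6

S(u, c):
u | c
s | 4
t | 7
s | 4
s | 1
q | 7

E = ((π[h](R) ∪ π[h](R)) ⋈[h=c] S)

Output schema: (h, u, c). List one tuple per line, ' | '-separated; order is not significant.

Stepwise |·|:
  R → 4
  π[h](R) → 4
  R → 4
  π[h](R) → 4
  (π[h](R) ∪ π[h](R)) → 8
  S → 5
  ((π[h](R) ∪ π[h](R)) ⋈[h=c] S) → 2

== RESULT ==
h | u | c
1 | s | 1
1 | s | 1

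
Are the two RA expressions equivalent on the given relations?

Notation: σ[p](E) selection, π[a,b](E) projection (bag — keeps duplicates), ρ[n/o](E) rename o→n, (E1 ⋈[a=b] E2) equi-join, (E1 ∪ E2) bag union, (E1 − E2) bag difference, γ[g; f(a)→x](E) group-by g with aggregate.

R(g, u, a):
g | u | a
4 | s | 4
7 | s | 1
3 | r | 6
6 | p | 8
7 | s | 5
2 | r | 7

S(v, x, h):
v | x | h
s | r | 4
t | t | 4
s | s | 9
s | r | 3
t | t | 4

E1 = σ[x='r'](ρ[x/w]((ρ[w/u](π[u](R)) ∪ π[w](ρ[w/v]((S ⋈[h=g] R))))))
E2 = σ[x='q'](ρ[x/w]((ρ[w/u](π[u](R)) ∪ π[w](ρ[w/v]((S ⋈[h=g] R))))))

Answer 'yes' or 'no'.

E1 stepwise |·|:
  R → 6
  π[u](R) → 6
  ρ[w/u](π[u](R)) → 6
  S → 5
  R → 6
  (S ⋈[h=g] R) → 4
  ρ[w/v]((S ⋈[h=g] R)) → 4
  π[w](ρ[w/v]((S ⋈[h=g] R))) → 4
  (ρ[w/u](π[u](R)) ∪ π[w](ρ[w/v]((S ⋈[h=g] R)))) → 10
  ρ[x/w]((ρ[w/u](π[u](R)) ∪ π[w](ρ[w/v]((S ⋈[h=g] R))))) → 10
  σ[x='r'](ρ[x/w]((ρ[w/u](π[u](R)) ∪ π[w](ρ[w/v]((S ⋈[h=g] R)))))) → 2
E2 stepwise |·|:
  R → 6
  π[u](R) → 6
  ρ[w/u](π[u](R)) → 6
  S → 5
  R → 6
  (S ⋈[h=g] R) → 4
  ρ[w/v]((S ⋈[h=g] R)) → 4
  π[w](ρ[w/v]((S ⋈[h=g] R))) → 4
  (ρ[w/u](π[u](R)) ∪ π[w](ρ[w/v]((S ⋈[h=g] R)))) → 10
  ρ[x/w]((ρ[w/u](π[u](R)) ∪ π[w](ρ[w/v]((S ⋈[h=g] R))))) → 10
  σ[x='q'](ρ[x/w]((ρ[w/u](π[u](R)) ∪ π[w](ρ[w/v]((S ⋈[h=g] R)))))) → 0

E1 result:
x
r
r
E2 result:
x
(0 rows)
Witness: ('r',) appears 2× in E1 but 0× in E2.

no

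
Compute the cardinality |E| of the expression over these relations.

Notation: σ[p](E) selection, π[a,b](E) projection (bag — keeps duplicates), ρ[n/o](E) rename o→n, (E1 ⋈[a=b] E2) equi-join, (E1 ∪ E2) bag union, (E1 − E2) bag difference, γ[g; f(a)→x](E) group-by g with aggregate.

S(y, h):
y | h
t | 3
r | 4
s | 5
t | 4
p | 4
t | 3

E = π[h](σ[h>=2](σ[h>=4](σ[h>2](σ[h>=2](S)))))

Row counts bottom-up:
  S → 6
  σ[h>=2](S) → 6
  σ[h>2](σ[h>=2](S)) → 6
  σ[h>=4](σ[h>2](σ[h>=2](S))) → 4
  σ[h>=2](σ[h>=4](σ[h>2](σ[h>=2](S)))) → 4
  π[h](σ[h>=2](σ[h>=4](σ[h>2](σ[h>=2](S))))) → 4

|E| = 4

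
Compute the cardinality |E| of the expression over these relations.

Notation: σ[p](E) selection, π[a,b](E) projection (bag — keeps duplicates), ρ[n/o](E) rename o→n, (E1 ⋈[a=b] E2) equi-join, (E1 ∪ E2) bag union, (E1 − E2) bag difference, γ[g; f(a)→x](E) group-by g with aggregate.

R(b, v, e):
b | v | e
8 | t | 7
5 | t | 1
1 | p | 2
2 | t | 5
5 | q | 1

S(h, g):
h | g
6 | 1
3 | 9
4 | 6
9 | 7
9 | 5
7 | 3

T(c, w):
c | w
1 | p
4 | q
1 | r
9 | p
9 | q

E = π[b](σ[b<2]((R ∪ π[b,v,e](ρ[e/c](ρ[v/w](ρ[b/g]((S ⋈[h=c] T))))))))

Subexpression sizes:
  R → 5
  S → 6
  T → 5
  (S ⋈[h=c] T) → 5
  ρ[b/g]((S ⋈[h=c] T)) → 5
  ρ[v/w](ρ[b/g]((S ⋈[h=c] T))) → 5
  ρ[e/c](ρ[v/w](ρ[b/g]((S ⋈[h=c] T)))) → 5
  π[b,v,e](ρ[e/c](ρ[v/w](ρ[b/g]((S ⋈[h=c] T))))) → 5
  (R ∪ π[b,v,e](ρ[e/c](ρ[v/w](ρ[b/g]((S ⋈[h=c] T)))))) → 10
  σ[b<2]((R ∪ π[b,v,e](ρ[e/c](ρ[v/w](ρ[b/g]((S ⋈[h=c] T))))))) → 1
  π[b](σ[b<2]((R ∪ π[b,v,e](ρ[e/c](ρ[v/w](ρ[b/g]((S ⋈[h=c] T)))))))) → 1

|E| = 1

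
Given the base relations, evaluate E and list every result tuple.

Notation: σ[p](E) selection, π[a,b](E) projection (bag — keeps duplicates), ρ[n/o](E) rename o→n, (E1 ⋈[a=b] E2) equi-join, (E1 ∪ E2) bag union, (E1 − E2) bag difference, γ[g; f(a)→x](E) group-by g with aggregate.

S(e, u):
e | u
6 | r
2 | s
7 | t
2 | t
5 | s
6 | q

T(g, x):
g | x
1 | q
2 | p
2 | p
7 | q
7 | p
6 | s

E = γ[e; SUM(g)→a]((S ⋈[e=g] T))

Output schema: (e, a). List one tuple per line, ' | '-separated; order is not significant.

Per-node cardinality:
  S → 6
  T → 6
  (S ⋈[e=g] T) → 8
  γ[e; SUM(g)→a]((S ⋈[e=g] T)) → 3

== RESULT ==
e | a
2 | 8
6 | 12
7 | 14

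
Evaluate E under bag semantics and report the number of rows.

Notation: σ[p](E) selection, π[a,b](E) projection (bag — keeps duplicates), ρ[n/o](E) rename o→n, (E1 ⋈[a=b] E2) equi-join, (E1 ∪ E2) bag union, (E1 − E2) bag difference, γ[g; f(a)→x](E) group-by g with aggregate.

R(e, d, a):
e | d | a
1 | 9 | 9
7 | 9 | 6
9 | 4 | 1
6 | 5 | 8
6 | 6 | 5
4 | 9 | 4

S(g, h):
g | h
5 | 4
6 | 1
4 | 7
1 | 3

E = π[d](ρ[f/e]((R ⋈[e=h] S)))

Stepwise |·|:
  R → 6
  S → 4
  (R ⋈[e=h] S) → 3
  ρ[f/e]((R ⋈[e=h] S)) → 3
  π[d](ρ[f/e]((R ⋈[e=h] S))) → 3

|E| = 3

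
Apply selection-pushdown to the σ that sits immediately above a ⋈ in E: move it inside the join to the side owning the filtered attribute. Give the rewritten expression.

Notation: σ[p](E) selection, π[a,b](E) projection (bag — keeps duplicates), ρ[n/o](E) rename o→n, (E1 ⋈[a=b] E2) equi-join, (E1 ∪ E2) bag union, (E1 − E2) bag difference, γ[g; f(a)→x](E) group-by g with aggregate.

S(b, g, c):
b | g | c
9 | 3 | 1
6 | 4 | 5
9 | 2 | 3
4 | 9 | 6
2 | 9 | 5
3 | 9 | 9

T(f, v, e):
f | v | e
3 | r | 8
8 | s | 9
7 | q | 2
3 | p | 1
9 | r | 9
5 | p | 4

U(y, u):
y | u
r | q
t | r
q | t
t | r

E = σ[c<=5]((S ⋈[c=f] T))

σ filters on c, owned by the left side.
E' = (σ[c<=5](S) ⋈[c=f] T)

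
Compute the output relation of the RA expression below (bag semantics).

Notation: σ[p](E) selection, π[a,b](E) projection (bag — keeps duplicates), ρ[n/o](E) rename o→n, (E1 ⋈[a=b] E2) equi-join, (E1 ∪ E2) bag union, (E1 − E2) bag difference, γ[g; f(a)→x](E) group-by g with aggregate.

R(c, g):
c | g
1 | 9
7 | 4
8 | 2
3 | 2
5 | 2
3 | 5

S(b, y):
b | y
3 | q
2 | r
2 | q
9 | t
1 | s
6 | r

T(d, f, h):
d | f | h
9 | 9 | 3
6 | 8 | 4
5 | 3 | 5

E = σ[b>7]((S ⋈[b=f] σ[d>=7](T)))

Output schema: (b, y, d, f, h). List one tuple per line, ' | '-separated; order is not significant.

Subexpression sizes:
  S → 6
  T → 3
  σ[d>=7](T) → 1
  (S ⋈[b=f] σ[d>=7](T)) → 1
  σ[b>7]((S ⋈[b=f] σ[d>=7](T))) → 1

== RESULT ==
b | y | d | f | h
9 | t | 9 | 9 | 3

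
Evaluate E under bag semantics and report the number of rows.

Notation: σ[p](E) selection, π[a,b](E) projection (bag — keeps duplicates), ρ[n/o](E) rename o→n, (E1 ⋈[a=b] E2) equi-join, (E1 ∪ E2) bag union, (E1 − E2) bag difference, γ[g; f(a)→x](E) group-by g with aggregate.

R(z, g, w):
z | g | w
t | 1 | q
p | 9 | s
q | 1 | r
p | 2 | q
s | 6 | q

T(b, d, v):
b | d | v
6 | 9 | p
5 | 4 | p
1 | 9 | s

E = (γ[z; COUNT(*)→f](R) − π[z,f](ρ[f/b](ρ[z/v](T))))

Per-node cardinality:
  R → 5
  γ[z; COUNT(*)→f](R) → 4
  T → 3
  ρ[z/v](T) → 3
  ρ[f/b](ρ[z/v](T)) → 3
  π[z,f](ρ[f/b](ρ[z/v](T))) → 3
  (γ[z; COUNT(*)→f](R) − π[z,f](ρ[f/b](ρ[z/v](T)))) → 3

|E| = 3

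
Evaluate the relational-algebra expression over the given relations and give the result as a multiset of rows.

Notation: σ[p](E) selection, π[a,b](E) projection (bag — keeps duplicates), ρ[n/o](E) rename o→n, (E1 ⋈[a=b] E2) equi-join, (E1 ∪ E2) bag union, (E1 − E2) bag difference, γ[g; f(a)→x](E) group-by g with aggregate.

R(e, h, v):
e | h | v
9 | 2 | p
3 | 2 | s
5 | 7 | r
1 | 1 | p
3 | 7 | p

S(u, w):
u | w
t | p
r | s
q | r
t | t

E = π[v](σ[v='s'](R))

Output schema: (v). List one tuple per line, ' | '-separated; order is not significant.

Per-node cardinality:
  R → 5
  σ[v='s'](R) → 1
  π[v](σ[v='s'](R)) → 1

== RESULT ==
v
s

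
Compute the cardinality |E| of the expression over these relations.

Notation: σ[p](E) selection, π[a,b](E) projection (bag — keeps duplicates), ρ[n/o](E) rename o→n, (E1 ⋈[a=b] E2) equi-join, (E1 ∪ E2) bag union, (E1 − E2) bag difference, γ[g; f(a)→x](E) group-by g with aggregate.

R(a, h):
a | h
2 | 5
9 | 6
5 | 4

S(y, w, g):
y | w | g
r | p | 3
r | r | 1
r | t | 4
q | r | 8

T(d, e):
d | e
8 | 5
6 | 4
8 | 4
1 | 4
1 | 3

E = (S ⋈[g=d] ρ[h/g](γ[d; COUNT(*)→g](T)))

Subexpression sizes:
  S → 4
  T → 5
  γ[d; COUNT(*)→g](T) → 3
  ρ[h/g](γ[d; COUNT(*)→g](T)) → 3
  (S ⋈[g=d] ρ[h/g](γ[d; COUNT(*)→g](T))) → 2

|E| = 2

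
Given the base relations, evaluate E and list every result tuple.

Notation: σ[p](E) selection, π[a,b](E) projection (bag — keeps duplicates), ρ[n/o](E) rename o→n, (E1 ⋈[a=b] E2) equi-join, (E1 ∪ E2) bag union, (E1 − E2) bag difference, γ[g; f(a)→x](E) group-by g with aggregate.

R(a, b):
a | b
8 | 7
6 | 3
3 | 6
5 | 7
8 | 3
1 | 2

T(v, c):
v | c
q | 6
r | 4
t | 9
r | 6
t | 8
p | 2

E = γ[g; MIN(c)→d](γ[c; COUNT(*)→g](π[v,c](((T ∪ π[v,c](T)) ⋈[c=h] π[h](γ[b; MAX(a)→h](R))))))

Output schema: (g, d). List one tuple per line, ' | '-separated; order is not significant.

Row counts bottom-up:
  T → 6
  T → 6
  π[v,c](T) → 6
  (T ∪ π[v,c](T)) → 12
  R → 6
  γ[b; MAX(a)→h](R) → 4
  π[h](γ[b; MAX(a)→h](R)) → 4
  ((T ∪ π[v,c](T)) ⋈[c=h] π[h](γ[b; MAX(a)→h](R))) → 4
  π[v,c](((T ∪ π[v,c](T)) ⋈[c=h] π[h](γ[b; MAX(a)→h](R)))) → 4
  γ[c; COUNT(*)→g](π[v,c](((T ∪ π[v,c](T)) ⋈[c=h] π[h](γ[b; MAX(a)→h](R))))) → 1
  γ[g; MIN(c)→d](γ[c; COUNT(*)→g](π[v,c](((T ∪ π[v,c](T)) ⋈[c=h] π[h](γ[b; MAX(a)→h](R)))))) → 1

== RESULT ==
g | d
4 | 8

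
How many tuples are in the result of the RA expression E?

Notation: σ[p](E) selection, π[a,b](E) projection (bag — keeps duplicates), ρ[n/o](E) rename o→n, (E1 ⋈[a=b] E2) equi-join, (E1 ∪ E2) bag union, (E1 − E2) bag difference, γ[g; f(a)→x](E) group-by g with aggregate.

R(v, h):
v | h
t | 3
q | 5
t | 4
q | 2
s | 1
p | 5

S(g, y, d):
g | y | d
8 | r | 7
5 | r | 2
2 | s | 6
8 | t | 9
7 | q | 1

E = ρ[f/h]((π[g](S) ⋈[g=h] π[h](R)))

Stepwise |·|:
  S → 5
  π[g](S) → 5
  R → 6
  π[h](R) → 6
  (π[g](S) ⋈[g=h] π[h](R)) → 3
  ρ[f/h]((π[g](S) ⋈[g=h] π[h](R))) → 3

|E| = 3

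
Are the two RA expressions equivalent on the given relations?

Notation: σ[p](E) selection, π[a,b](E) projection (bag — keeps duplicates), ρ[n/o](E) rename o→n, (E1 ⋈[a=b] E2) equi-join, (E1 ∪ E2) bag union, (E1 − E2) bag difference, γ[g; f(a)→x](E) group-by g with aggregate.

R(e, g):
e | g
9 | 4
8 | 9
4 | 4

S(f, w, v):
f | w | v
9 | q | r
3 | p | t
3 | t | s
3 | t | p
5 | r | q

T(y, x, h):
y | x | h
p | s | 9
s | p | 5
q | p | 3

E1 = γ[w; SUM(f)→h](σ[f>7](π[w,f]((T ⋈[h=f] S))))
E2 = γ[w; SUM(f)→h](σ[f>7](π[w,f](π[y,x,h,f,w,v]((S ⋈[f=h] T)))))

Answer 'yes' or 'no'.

E1 row counts bottom-up:
  T → 3
  S → 5
  (T ⋈[h=f] S) → 5
  π[w,f]((T ⋈[h=f] S)) → 5
  σ[f>7](π[w,f]((T ⋈[h=f] S))) → 1
  γ[w; SUM(f)→h](σ[f>7](π[w,f]((T ⋈[h=f] S)))) → 1
E2 row counts bottom-up:
  S → 5
  T → 3
  (S ⋈[f=h] T) → 5
  π[y,x,h,f,w,v]((S ⋈[f=h] T)) → 5
  π[w,f](π[y,x,h,f,w,v]((S ⋈[f=h] T))) → 5
  σ[f>7](π[w,f](π[y,x,h,f,w,v]((S ⋈[f=h] T)))) → 1
  γ[w; SUM(f)→h](σ[f>7](π[w,f](π[y,x,h,f,w,v]((S ⋈[f=h] T))))) → 1

E1 and E2 produce the same multiset:
w | h
q | 9

yes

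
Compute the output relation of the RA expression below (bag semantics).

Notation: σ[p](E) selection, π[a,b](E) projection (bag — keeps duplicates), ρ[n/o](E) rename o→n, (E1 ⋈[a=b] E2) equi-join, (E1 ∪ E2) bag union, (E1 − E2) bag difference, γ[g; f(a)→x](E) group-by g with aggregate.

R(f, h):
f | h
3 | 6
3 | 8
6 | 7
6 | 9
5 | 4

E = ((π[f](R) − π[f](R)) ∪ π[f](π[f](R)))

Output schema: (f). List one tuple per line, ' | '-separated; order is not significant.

Subexpression sizes:
  R → 5
  π[f](R) → 5
  R → 5
  π[f](R) → 5
  (π[f](R) − π[f](R)) → 0
  R → 5
  π[f](R) → 5
  π[f](π[f](R)) → 5
  ((π[f](R) − π[f](R)) ∪ π[f](π[f](R))) → 5

== RESULT ==
f
3
3
5
6
6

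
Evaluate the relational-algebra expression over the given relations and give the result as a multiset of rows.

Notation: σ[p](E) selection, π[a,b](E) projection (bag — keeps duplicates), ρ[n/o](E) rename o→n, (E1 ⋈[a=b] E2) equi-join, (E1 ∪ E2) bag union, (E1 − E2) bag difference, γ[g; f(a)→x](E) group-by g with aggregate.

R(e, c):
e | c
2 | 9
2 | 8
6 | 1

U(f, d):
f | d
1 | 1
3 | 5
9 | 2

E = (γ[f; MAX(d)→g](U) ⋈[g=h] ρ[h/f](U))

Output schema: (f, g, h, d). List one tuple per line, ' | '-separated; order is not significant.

Stepwise |·|:
  U → 3
  γ[f; MAX(d)→g](U) → 3
  U → 3
  ρ[h/f](U) → 3
  (γ[f; MAX(d)→g](U) ⋈[g=h] ρ[h/f](U)) → 1

== RESULT ==
f | g | h | d
1 | 1 | 1 | 1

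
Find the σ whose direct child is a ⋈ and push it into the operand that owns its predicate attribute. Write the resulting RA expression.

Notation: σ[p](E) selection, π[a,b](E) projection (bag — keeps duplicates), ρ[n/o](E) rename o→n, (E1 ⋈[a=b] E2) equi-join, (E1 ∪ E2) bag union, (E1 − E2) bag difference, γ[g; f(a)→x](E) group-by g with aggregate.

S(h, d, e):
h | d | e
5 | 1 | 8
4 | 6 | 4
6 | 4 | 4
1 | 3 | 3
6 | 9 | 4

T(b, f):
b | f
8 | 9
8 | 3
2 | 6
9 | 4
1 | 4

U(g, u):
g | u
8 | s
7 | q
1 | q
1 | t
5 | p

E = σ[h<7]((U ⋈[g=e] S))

σ filters on h, owned by the right side.
E' = (U ⋈[g=e] σ[h<7](S))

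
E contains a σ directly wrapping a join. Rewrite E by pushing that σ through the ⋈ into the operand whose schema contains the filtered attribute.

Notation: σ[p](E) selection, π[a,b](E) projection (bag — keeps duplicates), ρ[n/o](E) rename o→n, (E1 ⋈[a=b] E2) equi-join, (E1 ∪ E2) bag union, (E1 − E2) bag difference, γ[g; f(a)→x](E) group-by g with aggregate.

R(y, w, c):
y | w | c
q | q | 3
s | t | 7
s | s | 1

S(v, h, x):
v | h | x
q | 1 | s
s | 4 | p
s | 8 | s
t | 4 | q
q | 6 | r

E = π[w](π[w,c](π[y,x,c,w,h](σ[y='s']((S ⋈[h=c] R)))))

σ filters on y, owned by the right side.
E' = π[w](π[w,c](π[y,x,c,w,h]((S ⋈[h=c] σ[y='s'](R)))))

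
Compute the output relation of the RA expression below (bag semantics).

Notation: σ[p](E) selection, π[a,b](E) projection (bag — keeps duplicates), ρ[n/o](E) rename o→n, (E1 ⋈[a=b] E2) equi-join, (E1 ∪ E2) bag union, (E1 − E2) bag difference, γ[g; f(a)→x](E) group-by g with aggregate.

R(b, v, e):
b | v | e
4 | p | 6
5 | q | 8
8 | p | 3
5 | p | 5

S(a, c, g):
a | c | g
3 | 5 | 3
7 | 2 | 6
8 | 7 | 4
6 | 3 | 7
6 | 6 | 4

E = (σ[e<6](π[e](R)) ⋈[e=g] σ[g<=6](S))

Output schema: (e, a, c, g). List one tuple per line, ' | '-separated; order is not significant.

Stepwise |·|:
  R → 4
  π[e](R) → 4
  σ[e<6](π[e](R)) → 2
  S → 5
  σ[g<=6](S) → 4
  (σ[e<6](π[e](R)) ⋈[e=g] σ[g<=6](S)) → 1

== RESULT ==
e | a | c | g
3 | 3 | 5 | 3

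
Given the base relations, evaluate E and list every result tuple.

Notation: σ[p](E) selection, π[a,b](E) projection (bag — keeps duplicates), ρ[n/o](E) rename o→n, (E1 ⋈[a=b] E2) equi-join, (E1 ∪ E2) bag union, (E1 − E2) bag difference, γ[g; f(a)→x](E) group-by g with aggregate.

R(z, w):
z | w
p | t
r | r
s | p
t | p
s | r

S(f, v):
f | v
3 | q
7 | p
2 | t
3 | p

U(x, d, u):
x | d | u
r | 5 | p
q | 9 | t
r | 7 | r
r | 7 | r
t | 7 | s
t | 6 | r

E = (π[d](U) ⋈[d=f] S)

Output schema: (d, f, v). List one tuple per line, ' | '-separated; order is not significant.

Row counts bottom-up:
  U → 6
  π[d](U) → 6
  S → 4
  (π[d](U) ⋈[d=f] S) → 3

== RESULT ==
d | f | v
7 | 7 | p
7 | 7 | p
7 | 7 | p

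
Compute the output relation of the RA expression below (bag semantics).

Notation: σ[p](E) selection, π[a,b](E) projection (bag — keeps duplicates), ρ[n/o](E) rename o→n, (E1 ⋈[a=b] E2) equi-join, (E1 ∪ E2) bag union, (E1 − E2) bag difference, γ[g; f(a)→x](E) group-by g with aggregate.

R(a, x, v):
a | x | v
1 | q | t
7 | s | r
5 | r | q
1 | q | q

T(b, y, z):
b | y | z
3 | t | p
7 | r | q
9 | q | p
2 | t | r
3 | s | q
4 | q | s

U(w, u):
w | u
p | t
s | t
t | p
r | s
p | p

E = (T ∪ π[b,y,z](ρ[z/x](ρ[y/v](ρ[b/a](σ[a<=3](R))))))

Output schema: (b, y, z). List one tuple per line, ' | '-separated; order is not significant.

Stepwise |·|:
  T → 6
  R → 4
  σ[a<=3](R) → 2
  ρ[b/a](σ[a<=3](R)) → 2
  ρ[y/v](ρ[b/a](σ[a<=3](R))) → 2
  ρ[z/x](ρ[y/v](ρ[b/a](σ[a<=3](R)))) → 2
  π[b,y,z](ρ[z/x](ρ[y/v](ρ[b/a](σ[a<=3](R))))) → 2
  (T ∪ π[b,y,z](ρ[z/x](ρ[y/v](ρ[b/a](σ[a<=3](R)))))) → 8

== RESULT ==
b | y | z
1 | q | q
1 | t | q
2 | t | r
3 | s | q
3 | t | p
4 | q | s
7 | r | q
9 | q | p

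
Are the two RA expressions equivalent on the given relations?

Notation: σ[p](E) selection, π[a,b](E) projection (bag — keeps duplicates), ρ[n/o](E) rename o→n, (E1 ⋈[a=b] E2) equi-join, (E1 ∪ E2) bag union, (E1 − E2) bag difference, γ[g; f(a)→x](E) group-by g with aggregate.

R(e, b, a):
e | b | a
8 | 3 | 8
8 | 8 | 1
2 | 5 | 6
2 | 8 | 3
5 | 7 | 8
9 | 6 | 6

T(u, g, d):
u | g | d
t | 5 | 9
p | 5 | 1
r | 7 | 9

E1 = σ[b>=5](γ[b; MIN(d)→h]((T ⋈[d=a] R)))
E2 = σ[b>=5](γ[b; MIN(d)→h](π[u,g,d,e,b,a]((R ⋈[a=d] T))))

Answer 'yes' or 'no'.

E1 stepwise |·|:
  T → 3
  R → 6
  (T ⋈[d=a] R) → 1
  γ[b; MIN(d)→h]((T ⋈[d=a] R)) → 1
  σ[b>=5](γ[b; MIN(d)→h]((T ⋈[d=a] R))) → 1
E2 stepwise |·|:
  R → 6
  T → 3
  (R ⋈[a=d] T) → 1
  π[u,g,d,e,b,a]((R ⋈[a=d] T)) → 1
  γ[b; MIN(d)→h](π[u,g,d,e,b,a]((R ⋈[a=d] T))) → 1
  σ[b>=5](γ[b; MIN(d)→h](π[u,g,d,e,b,a]((R ⋈[a=d] T)))) → 1

E1 and E2 produce the same multiset:
b | h
8 | 1

yes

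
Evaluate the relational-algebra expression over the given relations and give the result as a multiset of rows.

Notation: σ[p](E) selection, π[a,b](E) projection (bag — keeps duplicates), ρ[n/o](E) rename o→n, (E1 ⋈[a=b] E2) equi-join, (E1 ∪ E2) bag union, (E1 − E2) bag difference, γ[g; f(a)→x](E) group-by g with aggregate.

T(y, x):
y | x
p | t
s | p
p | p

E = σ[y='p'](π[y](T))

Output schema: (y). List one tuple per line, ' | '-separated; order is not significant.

Per-node cardinality:
  T → 3
  π[y](T) → 3
  σ[y='p'](π[y](T)) → 2

== RESULT ==
y
p
p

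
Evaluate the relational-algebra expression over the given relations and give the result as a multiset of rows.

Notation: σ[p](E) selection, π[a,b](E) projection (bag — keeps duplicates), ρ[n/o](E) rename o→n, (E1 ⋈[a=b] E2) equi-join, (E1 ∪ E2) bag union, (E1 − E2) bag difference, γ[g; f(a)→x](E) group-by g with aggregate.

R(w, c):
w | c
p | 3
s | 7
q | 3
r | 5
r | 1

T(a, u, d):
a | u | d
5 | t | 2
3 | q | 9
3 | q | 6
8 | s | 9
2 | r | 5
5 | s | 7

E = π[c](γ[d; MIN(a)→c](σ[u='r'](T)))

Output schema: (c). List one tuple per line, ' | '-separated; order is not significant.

Subexpression sizes:
  T → 6
  σ[u='r'](T) → 1
  γ[d; MIN(a)→c](σ[u='r'](T)) → 1
  π[c](γ[d; MIN(a)→c](σ[u='r'](T))) → 1

== RESULT ==
c
2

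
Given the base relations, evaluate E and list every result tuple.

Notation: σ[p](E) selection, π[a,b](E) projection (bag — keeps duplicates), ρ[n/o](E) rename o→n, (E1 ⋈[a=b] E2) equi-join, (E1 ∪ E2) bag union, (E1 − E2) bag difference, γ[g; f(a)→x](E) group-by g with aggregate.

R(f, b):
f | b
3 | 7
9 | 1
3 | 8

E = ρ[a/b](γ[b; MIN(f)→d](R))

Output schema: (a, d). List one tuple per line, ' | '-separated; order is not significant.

Per-node cardinality:
  R → 3
  γ[b; MIN(f)→d](R) → 3
  ρ[a/b](γ[b; MIN(f)→d](R)) → 3

== RESULT ==
a | d
1 | 9
7 | 3
8 | 3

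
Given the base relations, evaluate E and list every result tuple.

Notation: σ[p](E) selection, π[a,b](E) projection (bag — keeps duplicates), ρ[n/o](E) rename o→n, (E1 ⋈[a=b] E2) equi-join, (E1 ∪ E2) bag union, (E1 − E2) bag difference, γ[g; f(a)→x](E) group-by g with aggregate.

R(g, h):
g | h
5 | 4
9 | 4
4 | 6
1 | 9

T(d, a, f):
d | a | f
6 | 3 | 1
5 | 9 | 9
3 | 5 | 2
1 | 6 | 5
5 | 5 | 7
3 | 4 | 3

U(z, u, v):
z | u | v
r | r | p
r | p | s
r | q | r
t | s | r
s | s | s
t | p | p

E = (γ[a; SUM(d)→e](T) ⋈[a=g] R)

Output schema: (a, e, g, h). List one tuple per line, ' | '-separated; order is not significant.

Per-node cardinality:
  T → 6
  γ[a; SUM(d)→e](T) → 5
  R → 4
  (γ[a; SUM(d)→e](T) ⋈[a=g] R) → 3

== RESULT ==
a | e | g | h
4 | 3 | 4 | 6
5 | 8 | 5 | 4
9 | 5 | 9 | 4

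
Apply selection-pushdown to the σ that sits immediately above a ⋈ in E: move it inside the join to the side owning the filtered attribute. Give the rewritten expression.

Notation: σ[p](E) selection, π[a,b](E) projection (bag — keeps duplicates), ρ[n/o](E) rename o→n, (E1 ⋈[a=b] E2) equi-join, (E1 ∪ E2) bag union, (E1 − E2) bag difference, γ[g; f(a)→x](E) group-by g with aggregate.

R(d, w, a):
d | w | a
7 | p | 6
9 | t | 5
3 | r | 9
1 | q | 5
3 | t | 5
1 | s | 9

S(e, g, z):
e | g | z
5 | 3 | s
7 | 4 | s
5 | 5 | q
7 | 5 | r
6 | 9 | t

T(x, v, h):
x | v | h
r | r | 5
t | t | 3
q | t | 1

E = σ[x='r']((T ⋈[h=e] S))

σ filters on x, owned by the left side.
E' = (σ[x='r'](T) ⋈[h=e] S)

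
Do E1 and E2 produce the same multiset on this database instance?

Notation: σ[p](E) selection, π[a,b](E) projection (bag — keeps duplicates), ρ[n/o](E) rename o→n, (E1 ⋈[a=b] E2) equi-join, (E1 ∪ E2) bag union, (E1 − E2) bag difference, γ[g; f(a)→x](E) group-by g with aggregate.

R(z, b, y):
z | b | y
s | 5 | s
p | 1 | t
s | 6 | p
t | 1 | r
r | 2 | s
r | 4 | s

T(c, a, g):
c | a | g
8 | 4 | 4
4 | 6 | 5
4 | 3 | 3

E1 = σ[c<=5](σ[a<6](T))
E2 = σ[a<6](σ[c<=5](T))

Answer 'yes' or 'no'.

E1 row counts bottom-up:
  T → 3
  σ[a<6](T) → 2
  σ[c<=5](σ[a<6](T)) → 1
E2 row counts bottom-up:
  T → 3
  σ[c<=5](T) → 2
  σ[a<6](σ[c<=5](T)) → 1

E1 and E2 produce the same multiset:
c | a | g
4 | 3 | 3

yes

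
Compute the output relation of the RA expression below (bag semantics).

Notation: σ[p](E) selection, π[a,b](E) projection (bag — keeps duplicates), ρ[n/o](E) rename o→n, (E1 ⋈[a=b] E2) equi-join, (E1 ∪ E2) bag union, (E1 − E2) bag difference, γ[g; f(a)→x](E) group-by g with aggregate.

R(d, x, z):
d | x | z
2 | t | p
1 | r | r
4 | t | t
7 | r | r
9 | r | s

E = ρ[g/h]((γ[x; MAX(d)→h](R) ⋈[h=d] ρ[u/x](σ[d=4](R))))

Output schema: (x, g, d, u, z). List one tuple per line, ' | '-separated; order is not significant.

Stepwise |·|:
  R → 5
  γ[x; MAX(d)→h](R) → 2
  R → 5
  σ[d=4](R) → 1
  ρ[u/x](σ[d=4](R)) → 1
  (γ[x; MAX(d)→h](R) ⋈[h=d] ρ[u/x](σ[d=4](R))) → 1
  ρ[g/h]((γ[x; MAX(d)→h](R) ⋈[h=d] ρ[u/x](σ[d=4](R)))) → 1

== RESULT ==
x | g | d | u | z
t | 4 | 4 | t | t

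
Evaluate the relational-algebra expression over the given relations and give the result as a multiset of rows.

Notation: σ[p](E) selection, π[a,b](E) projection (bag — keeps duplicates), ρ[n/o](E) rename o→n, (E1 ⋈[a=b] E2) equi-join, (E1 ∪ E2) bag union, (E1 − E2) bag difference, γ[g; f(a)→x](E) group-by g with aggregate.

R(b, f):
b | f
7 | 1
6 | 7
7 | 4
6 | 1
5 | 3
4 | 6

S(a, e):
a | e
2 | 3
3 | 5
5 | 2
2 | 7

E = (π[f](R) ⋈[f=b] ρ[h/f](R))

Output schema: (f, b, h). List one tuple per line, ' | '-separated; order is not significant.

Subexpression sizes:
  R → 6
  π[f](R) → 6
  R → 6
  ρ[h/f](R) → 6
  (π[f](R) ⋈[f=b] ρ[h/f](R)) → 5

== RESULT ==
f | b | h
4 | 4 | 6
6 | 6 | 1
6 | 6 | 7
7 | 7 | 1
7 | 7 | 4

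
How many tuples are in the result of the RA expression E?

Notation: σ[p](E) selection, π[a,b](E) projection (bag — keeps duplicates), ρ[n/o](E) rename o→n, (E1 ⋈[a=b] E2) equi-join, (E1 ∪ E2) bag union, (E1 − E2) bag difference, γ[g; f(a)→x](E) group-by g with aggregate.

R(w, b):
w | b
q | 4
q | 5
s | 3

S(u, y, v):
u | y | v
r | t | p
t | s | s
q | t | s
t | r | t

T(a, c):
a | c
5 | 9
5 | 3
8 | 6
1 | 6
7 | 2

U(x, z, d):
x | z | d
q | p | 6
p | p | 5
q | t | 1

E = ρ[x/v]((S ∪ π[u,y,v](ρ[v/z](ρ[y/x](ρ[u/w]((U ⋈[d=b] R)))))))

Per-node cardinality:
  S → 4
  U → 3
  R → 3
  (U ⋈[d=b] R) → 1
  ρ[u/w]((U ⋈[d=b] R)) → 1
  ρ[y/x](ρ[u/w]((U ⋈[d=b] R))) → 1
  ρ[v/z](ρ[y/x](ρ[u/w]((U ⋈[d=b] R)))) → 1
  π[u,y,v](ρ[v/z](ρ[y/x](ρ[u/w]((U ⋈[d=b] R))))) → 1
  (S ∪ π[u,y,v](ρ[v/z](ρ[y/x](ρ[u/w]((U ⋈[d=b] R)))))) → 5
  ρ[x/v]((S ∪ π[u,y,v](ρ[v/z](ρ[y/x](ρ[u/w]((U ⋈[d=b] R))))))) → 5

|E| = 5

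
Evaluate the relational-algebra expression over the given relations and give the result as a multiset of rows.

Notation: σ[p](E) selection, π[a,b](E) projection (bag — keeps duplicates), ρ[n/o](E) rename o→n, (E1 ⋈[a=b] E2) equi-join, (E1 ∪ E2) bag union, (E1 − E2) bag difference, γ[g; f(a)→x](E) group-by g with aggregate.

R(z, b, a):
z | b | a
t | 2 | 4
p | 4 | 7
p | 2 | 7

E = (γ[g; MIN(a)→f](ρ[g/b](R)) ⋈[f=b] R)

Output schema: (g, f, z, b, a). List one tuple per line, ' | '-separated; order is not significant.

Stepwise |·|:
  R → 3
  ρ[g/b](R) → 3
  γ[g; MIN(a)→f](ρ[g/b](R)) → 2
  R → 3
  (γ[g; MIN(a)→f](ρ[g/b](R)) ⋈[f=b] R) → 1

== RESULT ==
g | f | z | b | a
2 | 4 | p | 4 | 7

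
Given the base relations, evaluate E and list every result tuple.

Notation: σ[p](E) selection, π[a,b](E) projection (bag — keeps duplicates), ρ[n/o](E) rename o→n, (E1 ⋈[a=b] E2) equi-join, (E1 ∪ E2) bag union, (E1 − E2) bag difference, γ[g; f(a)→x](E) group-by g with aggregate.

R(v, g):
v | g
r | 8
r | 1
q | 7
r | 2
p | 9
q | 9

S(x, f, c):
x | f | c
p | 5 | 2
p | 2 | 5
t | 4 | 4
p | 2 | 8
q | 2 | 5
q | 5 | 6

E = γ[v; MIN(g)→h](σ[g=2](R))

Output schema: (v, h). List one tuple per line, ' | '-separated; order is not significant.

Subexpression sizes:
  R → 6
  σ[g=2](R) → 1
  γ[v; MIN(g)→h](σ[g=2](R)) → 1

== RESULT ==
v | h
r | 2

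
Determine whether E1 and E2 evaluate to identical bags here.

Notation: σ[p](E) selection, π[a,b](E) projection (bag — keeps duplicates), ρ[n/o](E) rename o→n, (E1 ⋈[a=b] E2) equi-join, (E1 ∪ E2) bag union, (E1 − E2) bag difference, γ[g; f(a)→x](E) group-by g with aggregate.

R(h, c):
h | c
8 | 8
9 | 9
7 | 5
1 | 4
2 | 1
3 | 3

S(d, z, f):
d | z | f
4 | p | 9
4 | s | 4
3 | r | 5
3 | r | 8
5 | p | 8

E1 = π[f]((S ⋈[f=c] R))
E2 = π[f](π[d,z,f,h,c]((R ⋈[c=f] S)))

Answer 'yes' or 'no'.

E1 subexpression sizes:
  S → 5
  R → 6
  (S ⋈[f=c] R) → 5
  π[f]((S ⋈[f=c] R)) → 5
E2 subexpression sizes:
  R → 6
  S → 5
  (R ⋈[c=f] S) → 5
  π[d,z,f,h,c]((R ⋈[c=f] S)) → 5
  π[f](π[d,z,f,h,c]((R ⋈[c=f] S))) → 5

E1 and E2 produce the same multiset:
f
4
5
8
8
9

yes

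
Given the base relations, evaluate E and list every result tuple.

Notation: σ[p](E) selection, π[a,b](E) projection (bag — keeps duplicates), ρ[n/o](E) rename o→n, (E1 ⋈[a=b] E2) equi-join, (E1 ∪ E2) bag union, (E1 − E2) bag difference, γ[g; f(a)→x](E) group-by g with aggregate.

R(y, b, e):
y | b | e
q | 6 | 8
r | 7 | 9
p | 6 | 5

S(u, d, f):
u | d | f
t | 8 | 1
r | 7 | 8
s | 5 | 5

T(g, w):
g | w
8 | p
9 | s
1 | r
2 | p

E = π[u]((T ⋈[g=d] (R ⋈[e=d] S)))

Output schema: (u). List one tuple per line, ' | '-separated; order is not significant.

Row counts bottom-up:
  T → 4
  R → 3
  S → 3
  (R ⋈[e=d] S) → 2
  (T ⋈[g=d] (R ⋈[e=d] S)) → 1
  π[u]((T ⋈[g=d] (R ⋈[e=d] S))) → 1

== RESULT ==
u
t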